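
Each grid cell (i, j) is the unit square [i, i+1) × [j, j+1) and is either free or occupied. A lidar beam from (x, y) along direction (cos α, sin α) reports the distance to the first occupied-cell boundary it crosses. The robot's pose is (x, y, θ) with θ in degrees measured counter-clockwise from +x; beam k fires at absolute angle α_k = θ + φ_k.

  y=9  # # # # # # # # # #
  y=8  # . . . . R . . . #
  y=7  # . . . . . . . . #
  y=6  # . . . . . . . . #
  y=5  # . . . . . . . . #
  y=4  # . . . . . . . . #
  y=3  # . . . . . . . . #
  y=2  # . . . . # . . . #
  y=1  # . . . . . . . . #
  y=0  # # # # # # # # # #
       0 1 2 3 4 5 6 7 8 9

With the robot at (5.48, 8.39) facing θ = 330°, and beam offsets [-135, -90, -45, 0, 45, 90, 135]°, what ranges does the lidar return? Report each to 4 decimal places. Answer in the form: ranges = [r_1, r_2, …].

beam 1: φ=-135°, α=195°
  cosα=-0.9659 sinα=-0.2588 | (5,8) | tMaxX 0.4969 tMaxY 1.5068 | tΔX 1.0353 tΔY 3.8637
    t=0.4969 [x] (4,8)
    t=1.5068 [y] (4,7)
    t=1.5322 [x] (3,7)
    t=2.5675 [x] (2,7)
    t=3.6028 [x] (1,7)
    t=4.6380 [x] (0,7) — stop
  → r_1 = 4.6380
beam 2: φ=-90°, α=240°
  cosα=-0.5000 sinα=-0.8660 | (5,8) | tMaxX 0.9600 tMaxY 0.4503 | tΔX 2.0000 tΔY 1.1547
    t=0.4503 [y] (5,7)
    t=0.9600 [x] (4,7)
    t=1.6050 [y] (4,6)
    t=2.7597 [y] (4,5)
    t=2.9600 [x] (3,5)
    t=3.9144 [y] (3,4)
    t=4.9600 [x] (2,4)
    t=5.0691 [y] (2,3)
    t=6.2238 [y] (2,2)
    t=6.9600 [x] (1,2)
    t=7.3785 [y] (1,1)
    t=8.5332 [y] (1,0) — stop
  → r_2 = 8.5332
beam 3: φ=-45°, α=285°
  cosα=0.2588 sinα=-0.9659 | (5,8) | tMaxX 2.0091 tMaxY 0.4038 | tΔX 3.8637 tΔY 1.0353
    t=0.4038 [y] (5,7)
    t=1.4390 [y] (5,6)
    t=2.0091 [x] (6,6)
    t=2.4743 [y] (6,5)
    t=3.5096 [y] (6,4)
    t=4.5449 [y] (6,3)
    t=5.5801 [y] (6,2)
    t=5.8728 [x] (7,2)
    t=6.6154 [y] (7,1)
    t=7.6507 [y] (7,0) — stop
  → r_3 = 7.6507
beam 4: φ=0°, α=330°
  cosα=0.8660 sinα=-0.5000 | (5,8) | tMaxX 0.6004 tMaxY 0.7800 | tΔX 1.1547 tΔY 2.0000
    t=0.6004 [x] (6,8)
    t=0.7800 [y] (6,7)
    t=1.7551 [x] (7,7)
    t=2.7800 [y] (7,6)
    t=2.9098 [x] (8,6)
    t=4.0645 [x] (9,6) — stop
  → r_4 = 4.0645
beam 5: φ=45°, α=15°
  cosα=0.9659 sinα=0.2588 | (5,8) | tMaxX 0.5383 tMaxY 2.3569 | tΔX 1.0353 tΔY 3.8637
    t=0.5383 [x] (6,8)
    t=1.5736 [x] (7,8)
    t=2.3569 [y] (7,9) — stop
  → r_5 = 2.3569
beam 6: φ=90°, α=60°
  cosα=0.5000 sinα=0.8660 | (5,8) | tMaxX 1.0400 tMaxY 0.7044 | tΔX 2.0000 tΔY 1.1547
    t=0.7044 [y] (5,9) — stop
  → r_6 = 0.7044
beam 7: φ=135°, α=105°
  cosα=-0.2588 sinα=0.9659 | (5,8) | tMaxX 1.8546 tMaxY 0.6315 | tΔX 3.8637 tΔY 1.0353
    t=0.6315 [y] (5,9) — stop
  → r_7 = 0.6315

ranges = [4.6380, 8.5332, 7.6507, 4.0645, 2.3569, 0.7044, 0.6315]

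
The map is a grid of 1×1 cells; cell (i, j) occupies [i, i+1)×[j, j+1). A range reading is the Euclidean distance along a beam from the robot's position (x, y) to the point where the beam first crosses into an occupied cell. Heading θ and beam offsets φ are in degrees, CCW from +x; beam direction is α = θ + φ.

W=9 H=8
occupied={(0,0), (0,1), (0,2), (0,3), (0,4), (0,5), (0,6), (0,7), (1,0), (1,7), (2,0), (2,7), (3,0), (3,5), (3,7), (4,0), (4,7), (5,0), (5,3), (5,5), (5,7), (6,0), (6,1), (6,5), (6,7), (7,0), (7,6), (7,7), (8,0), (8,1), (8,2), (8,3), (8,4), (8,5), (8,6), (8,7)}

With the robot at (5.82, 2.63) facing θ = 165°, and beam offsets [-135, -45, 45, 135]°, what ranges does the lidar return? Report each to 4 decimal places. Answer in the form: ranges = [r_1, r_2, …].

beam 1: φ=-135°, α=30°
  direction (0.8660, 0.5000); cell (5,2); t to first gridline: x 0.2078, y 0.7400 (then +1.1547 / +2.0000)
    (6,2) via x @ 0.2078
    (6,3) via y @ 0.7400
    (7,3) via x @ 1.3625
    (8,3) via x @ 2.5172  # hit
  → r_1 = 2.5172
beam 2: φ=-45°, α=120°
  direction (-0.5000, 0.8660); cell (5,2); t to first gridline: x 1.6400, y 0.4272 (then +2.0000 / +1.1547)
    (5,3) via y @ 0.4272  # hit
  → r_2 = 0.4272
beam 3: φ=45°, α=210°
  direction (-0.8660, -0.5000); cell (5,2); t to first gridline: x 0.9469, y 1.2600 (then +1.1547 / +2.0000)
    (4,2) via x @ 0.9469
    (4,1) via y @ 1.2600
    (3,1) via x @ 2.1016
    (2,1) via x @ 3.2563
    (2,0) via y @ 3.2600  # hit
  → r_3 = 3.2600
beam 4: φ=135°, α=300°
  direction (0.5000, -0.8660); cell (5,2); t to first gridline: x 0.3600, y 0.7275 (then +2.0000 / +1.1547)
    (6,2) via x @ 0.3600
    (6,1) via y @ 0.7275  # hit
  → r_4 = 0.7275

ranges = [2.5172, 0.4272, 3.2600, 0.7275]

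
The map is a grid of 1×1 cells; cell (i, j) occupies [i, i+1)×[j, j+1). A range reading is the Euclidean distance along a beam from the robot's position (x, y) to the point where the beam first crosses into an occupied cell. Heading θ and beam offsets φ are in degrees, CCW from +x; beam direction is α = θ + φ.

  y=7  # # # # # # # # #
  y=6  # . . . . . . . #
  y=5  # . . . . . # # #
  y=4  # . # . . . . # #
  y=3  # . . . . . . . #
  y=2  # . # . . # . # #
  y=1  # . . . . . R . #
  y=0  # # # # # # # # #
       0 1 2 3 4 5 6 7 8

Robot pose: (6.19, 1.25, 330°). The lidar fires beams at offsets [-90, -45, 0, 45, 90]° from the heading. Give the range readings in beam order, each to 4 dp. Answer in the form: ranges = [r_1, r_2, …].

beam 1: φ=-90°, α=240°
  direction (-0.5000, -0.8660); cell (6,1); t to first gridline: x 0.3800, y 0.2887 (then +2.0000 / +1.1547)
    (6,0) via y @ 0.2887  # hit
  → r_1 = 0.2887
beam 2: φ=-45°, α=285°
  direction (0.2588, -0.9659); cell (6,1); t to first gridline: x 3.1296, y 0.2588 (then +3.8637 / +1.0353)
    (6,0) via y @ 0.2588  # hit
  → r_2 = 0.2588
beam 3: φ=0°, α=330°
  direction (0.8660, -0.5000); cell (6,1); t to first gridline: x 0.9353, y 0.5000 (then +1.1547 / +2.0000)
    (6,0) via y @ 0.5000  # hit
  → r_3 = 0.5000
beam 4: φ=45°, α=15°
  direction (0.9659, 0.2588); cell (6,1); t to first gridline: x 0.8386, y 2.8978 (then +1.0353 / +3.8637)
    (7,1) via x @ 0.8386
    (8,1) via x @ 1.8738  # hit
  → r_4 = 1.8738
beam 5: φ=90°, α=60°
  direction (0.5000, 0.8660); cell (6,1); t to first gridline: x 1.6200, y 0.8660 (then +2.0000 / +1.1547)
    (6,2) via y @ 0.8660
    (7,2) via x @ 1.6200  # hit
  → r_5 = 1.6200

ranges = [0.2887, 0.2588, 0.5000, 1.8738, 1.6200]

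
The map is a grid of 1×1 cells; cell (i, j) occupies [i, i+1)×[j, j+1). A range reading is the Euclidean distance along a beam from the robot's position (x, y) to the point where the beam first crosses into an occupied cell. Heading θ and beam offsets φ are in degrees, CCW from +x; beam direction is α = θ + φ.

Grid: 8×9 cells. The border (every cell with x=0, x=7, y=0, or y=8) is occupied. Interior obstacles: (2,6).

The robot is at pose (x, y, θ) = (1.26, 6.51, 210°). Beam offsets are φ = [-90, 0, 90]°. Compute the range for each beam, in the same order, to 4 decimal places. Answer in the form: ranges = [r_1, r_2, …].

beam 1: φ=-90°, α=120°
  d=(-0.5000,0.8660)  start (1,6)  tX=0.5200 tY=0.5658  stride 1/|dx|=2.0000 1/|dy|=1.1547
    cross x-line → (0,6), t=0.5200 (wall)
  → r_1 = 0.5200
beam 2: φ=0°, α=210°
  d=(-0.8660,-0.5000)  start (1,6)  tX=0.3002 tY=1.0200  stride 1/|dx|=1.1547 1/|dy|=2.0000
    cross x-line → (0,6), t=0.3002 (wall)
  → r_2 = 0.3002
beam 3: φ=90°, α=300°
  d=(0.5000,-0.8660)  start (1,6)  tX=1.4800 tY=0.5889  stride 1/|dx|=2.0000 1/|dy|=1.1547
    cross y-line → (1,5), t=0.5889
    cross x-line → (2,5), t=1.4800
    cross y-line → (2,4), t=1.7436
    cross y-line → (2,3), t=2.8983
    cross x-line → (3,3), t=3.4800
    cross y-line → (3,2), t=4.0530
    cross y-line → (3,1), t=5.2077
    cross x-line → (4,1), t=5.4800
    cross y-line → (4,0), t=6.3624 (wall)
  → r_3 = 6.3624

ranges = [0.5200, 0.3002, 6.3624]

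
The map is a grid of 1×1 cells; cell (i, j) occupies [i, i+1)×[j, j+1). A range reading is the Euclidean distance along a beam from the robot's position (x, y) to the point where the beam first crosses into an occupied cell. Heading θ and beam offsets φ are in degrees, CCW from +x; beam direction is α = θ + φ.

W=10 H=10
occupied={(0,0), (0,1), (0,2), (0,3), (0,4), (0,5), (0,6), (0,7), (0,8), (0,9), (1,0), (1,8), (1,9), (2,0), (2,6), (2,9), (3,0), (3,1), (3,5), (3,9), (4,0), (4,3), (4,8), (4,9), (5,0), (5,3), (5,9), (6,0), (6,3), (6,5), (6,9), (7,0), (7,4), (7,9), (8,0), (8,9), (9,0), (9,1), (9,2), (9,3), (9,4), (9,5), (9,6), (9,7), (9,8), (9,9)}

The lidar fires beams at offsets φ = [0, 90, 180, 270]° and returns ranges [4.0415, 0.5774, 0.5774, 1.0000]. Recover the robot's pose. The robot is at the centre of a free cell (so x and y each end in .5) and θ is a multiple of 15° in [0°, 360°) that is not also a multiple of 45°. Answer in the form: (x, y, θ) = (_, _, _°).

(x, y, θ) = (1.5, 1.5, 60°)

Candidates: 54 free-cell centres × 16 headings = 864 poses. Raycast each; keep the one whose scan matches to 4 dp.
  (1.5, 7.5, 285°): beam 1 = 5.7956 ≠ 4.0415 ✗
  (3.5, 2.5, 30°): beam 1 = 1.0000 ≠ 4.0415 ✗
  (6.5, 6.5, 30°): beam 1 = 2.8868 ≠ 4.0415 ✗
  (4.5, 5.5, 105°): beam 1 = 3.6235 ≠ 4.0415 ✗
  …
  (1.5, 1.5, 60°): r_1=4.0415, r_2=0.5774, r_3=0.5774, r_4=1.0000 — all match ✓
Unique over the lattice → pose = (1.5, 1.5, 60°).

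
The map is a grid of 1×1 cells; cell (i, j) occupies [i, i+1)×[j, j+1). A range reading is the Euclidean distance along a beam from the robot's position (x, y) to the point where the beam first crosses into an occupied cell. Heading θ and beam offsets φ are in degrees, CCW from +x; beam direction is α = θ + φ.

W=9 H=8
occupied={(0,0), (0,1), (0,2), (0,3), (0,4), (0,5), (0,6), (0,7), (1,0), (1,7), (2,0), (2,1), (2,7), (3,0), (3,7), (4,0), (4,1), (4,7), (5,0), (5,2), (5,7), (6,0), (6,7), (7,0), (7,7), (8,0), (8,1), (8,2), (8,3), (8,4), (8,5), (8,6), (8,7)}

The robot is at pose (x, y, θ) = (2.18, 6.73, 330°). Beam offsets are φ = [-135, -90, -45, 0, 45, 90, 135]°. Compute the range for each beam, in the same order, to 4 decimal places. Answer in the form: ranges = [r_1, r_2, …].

beam 1: φ=-135°, α=195°
  dir = (cos 195°, sin 195°) = (-0.9659, -0.2588); from cell (2,6)
  next x-line at t=0.1863, next y-line at t=2.8205; Δt_x=1.0353, Δt_y=3.8637
    x: enter (1,6) at t=0.1863
    x: enter (0,6) at t=1.2216 ← occupied
  → r_1 = 1.2216
beam 2: φ=-90°, α=240°
  dir = (cos 240°, sin 240°) = (-0.5000, -0.8660); from cell (2,6)
  next x-line at t=0.3600, next y-line at t=0.8429; Δt_x=2.0000, Δt_y=1.1547
    x: enter (1,6) at t=0.3600
    y: enter (1,5) at t=0.8429
    y: enter (1,4) at t=1.9976
    x: enter (0,4) at t=2.3600 ← occupied
  → r_2 = 2.3600
beam 3: φ=-45°, α=285°
  dir = (cos 285°, sin 285°) = (0.2588, -0.9659); from cell (2,6)
  next x-line at t=3.1682, next y-line at t=0.7558; Δt_x=3.8637, Δt_y=1.0353
    y: enter (2,5) at t=0.7558
    y: enter (2,4) at t=1.7910
    y: enter (2,3) at t=2.8263
    x: enter (3,3) at t=3.1682
    y: enter (3,2) at t=3.8616
    y: enter (3,1) at t=4.8969
    y: enter (3,0) at t=5.9321 ← occupied
  → r_3 = 5.9321
beam 4: φ=0°, α=330°
  dir = (cos 330°, sin 330°) = (0.8660, -0.5000); from cell (2,6)
  next x-line at t=0.9469, next y-line at t=1.4600; Δt_x=1.1547, Δt_y=2.0000
    x: enter (3,6) at t=0.9469
    y: enter (3,5) at t=1.4600
    x: enter (4,5) at t=2.1016
    x: enter (5,5) at t=3.2563
    y: enter (5,4) at t=3.4600
    x: enter (6,4) at t=4.4110
    y: enter (6,3) at t=5.4600
    x: enter (7,3) at t=5.5657
    x: enter (8,3) at t=6.7204 ← occupied
  → r_4 = 6.7204
beam 5: φ=45°, α=15°
  dir = (cos 15°, sin 15°) = (0.9659, 0.2588); from cell (2,6)
  next x-line at t=0.8489, next y-line at t=1.0432; Δt_x=1.0353, Δt_y=3.8637
    x: enter (3,6) at t=0.8489
    y: enter (3,7) at t=1.0432 ← occupied
  → r_5 = 1.0432
beam 6: φ=90°, α=60°
  dir = (cos 60°, sin 60°) = (0.5000, 0.8660); from cell (2,6)
  next x-line at t=1.6400, next y-line at t=0.3118; Δt_x=2.0000, Δt_y=1.1547
    y: enter (2,7) at t=0.3118 ← occupied
  → r_6 = 0.3118
beam 7: φ=135°, α=105°
  dir = (cos 105°, sin 105°) = (-0.2588, 0.9659); from cell (2,6)
  next x-line at t=0.6955, next y-line at t=0.2795; Δt_x=3.8637, Δt_y=1.0353
    y: enter (2,7) at t=0.2795 ← occupied
  → r_7 = 0.2795

ranges = [1.2216, 2.3600, 5.9321, 6.7204, 1.0432, 0.3118, 0.2795]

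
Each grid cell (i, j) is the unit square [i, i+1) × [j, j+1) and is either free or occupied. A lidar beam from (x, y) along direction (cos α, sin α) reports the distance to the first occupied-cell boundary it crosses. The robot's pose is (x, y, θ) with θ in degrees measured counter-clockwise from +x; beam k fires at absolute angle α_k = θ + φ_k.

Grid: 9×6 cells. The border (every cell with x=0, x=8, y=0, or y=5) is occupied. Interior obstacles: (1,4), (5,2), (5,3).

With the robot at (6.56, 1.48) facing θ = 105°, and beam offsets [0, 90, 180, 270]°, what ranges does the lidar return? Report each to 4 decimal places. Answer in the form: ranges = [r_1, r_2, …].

beam 1: φ=0°, α=105°
  dir = (cos 105°, sin 105°) = (-0.2588, 0.9659); from cell (6,1)
  next x-line at t=2.1637, next y-line at t=0.5383; Δt_x=3.8637, Δt_y=1.0353
    y: enter (6,2) at t=0.5383
    y: enter (6,3) at t=1.5736
    x: enter (5,3) at t=2.1637 ← occupied
  → r_1 = 2.1637
beam 2: φ=90°, α=195°
  dir = (cos 195°, sin 195°) = (-0.9659, -0.2588); from cell (6,1)
  next x-line at t=0.5798, next y-line at t=1.8546; Δt_x=1.0353, Δt_y=3.8637
    x: enter (5,1) at t=0.5798
    x: enter (4,1) at t=1.6150
    y: enter (4,0) at t=1.8546 ← occupied
  → r_2 = 1.8546
beam 3: φ=180°, α=285°
  dir = (cos 285°, sin 285°) = (0.2588, -0.9659); from cell (6,1)
  next x-line at t=1.7000, next y-line at t=0.4969; Δt_x=3.8637, Δt_y=1.0353
    y: enter (6,0) at t=0.4969 ← occupied
  → r_3 = 0.4969
beam 4: φ=270°, α=15°
  dir = (cos 15°, sin 15°) = (0.9659, 0.2588); from cell (6,1)
  next x-line at t=0.4555, next y-line at t=2.0091; Δt_x=1.0353, Δt_y=3.8637
    x: enter (7,1) at t=0.4555
    x: enter (8,1) at t=1.4908 ← occupied
  → r_4 = 1.4908

ranges = [2.1637, 1.8546, 0.4969, 1.4908]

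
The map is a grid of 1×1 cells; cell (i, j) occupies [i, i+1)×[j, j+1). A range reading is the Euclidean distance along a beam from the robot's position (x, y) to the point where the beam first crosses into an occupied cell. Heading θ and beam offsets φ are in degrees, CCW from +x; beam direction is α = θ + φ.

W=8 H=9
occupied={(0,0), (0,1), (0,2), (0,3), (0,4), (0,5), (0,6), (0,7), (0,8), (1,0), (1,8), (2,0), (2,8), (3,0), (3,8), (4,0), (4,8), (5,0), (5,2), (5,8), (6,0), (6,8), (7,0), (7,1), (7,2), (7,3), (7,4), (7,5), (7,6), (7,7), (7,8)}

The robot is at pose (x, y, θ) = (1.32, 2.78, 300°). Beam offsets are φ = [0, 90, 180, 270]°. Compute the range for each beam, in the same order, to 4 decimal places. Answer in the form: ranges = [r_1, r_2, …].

ranges = [2.0554, 6.5587, 0.6400, 0.3695]

beam 1: φ=0°, α=300°
  d=(0.5000,-0.8660)  start (1,2)  tX=1.3600 tY=0.9007  stride 1/|dx|=2.0000 1/|dy|=1.1547
    cross y-line → (1,1), t=0.9007
    cross x-line → (2,1), t=1.3600
    cross y-line → (2,0), t=2.0554 (wall)
  → r_1 = 2.0554
beam 2: φ=90°, α=30°
  d=(0.8660,0.5000)  start (1,2)  tX=0.7852 tY=0.4400  stride 1/|dx|=1.1547 1/|dy|=2.0000
    cross y-line → (1,3), t=0.4400
    cross x-line → (2,3), t=0.7852
    cross x-line → (3,3), t=1.9399
    cross y-line → (3,4), t=2.4400
    cross x-line → (4,4), t=3.0946
    cross x-line → (5,4), t=4.2493
    cross y-line → (5,5), t=4.4400
    cross x-line → (6,5), t=5.4040
    cross y-line → (6,6), t=6.4400
    cross x-line → (7,6), t=6.5587 (wall)
  → r_2 = 6.5587
beam 3: φ=180°, α=120°
  d=(-0.5000,0.8660)  start (1,2)  tX=0.6400 tY=0.2540  stride 1/|dx|=2.0000 1/|dy|=1.1547
    cross y-line → (1,3), t=0.2540
    cross x-line → (0,3), t=0.6400 (wall)
  → r_3 = 0.6400
beam 4: φ=270°, α=210°
  d=(-0.8660,-0.5000)  start (1,2)  tX=0.3695 tY=1.5600  stride 1/|dx|=1.1547 1/|dy|=2.0000
    cross x-line → (0,2), t=0.3695 (wall)
  → r_4 = 0.3695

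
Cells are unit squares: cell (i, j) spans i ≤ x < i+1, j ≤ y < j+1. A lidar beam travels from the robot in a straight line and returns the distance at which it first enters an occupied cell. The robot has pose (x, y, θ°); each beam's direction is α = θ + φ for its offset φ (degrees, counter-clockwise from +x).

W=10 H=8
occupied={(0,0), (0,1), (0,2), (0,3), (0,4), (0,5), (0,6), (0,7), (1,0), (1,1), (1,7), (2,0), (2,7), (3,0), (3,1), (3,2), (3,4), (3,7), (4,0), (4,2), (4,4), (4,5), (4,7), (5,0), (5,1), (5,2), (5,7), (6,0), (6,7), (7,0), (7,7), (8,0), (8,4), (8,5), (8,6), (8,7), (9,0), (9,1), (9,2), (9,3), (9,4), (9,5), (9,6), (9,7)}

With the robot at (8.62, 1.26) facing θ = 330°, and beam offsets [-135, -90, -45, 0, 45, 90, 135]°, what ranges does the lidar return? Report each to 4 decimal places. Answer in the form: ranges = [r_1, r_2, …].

beam 1: φ=-135°, α=195°
  dir = (cos 195°, sin 195°) = (-0.9659, -0.2588); from cell (8,1)
  next x-line at t=0.6419, next y-line at t=1.0046; Δt_x=1.0353, Δt_y=3.8637
    x: enter (7,1) at t=0.6419
    y: enter (7,0) at t=1.0046 ← occupied
  → r_1 = 1.0046
beam 2: φ=-90°, α=240°
  dir = (cos 240°, sin 240°) = (-0.5000, -0.8660); from cell (8,1)
  next x-line at t=1.2400, next y-line at t=0.3002; Δt_x=2.0000, Δt_y=1.1547
    y: enter (8,0) at t=0.3002 ← occupied
  → r_2 = 0.3002
beam 3: φ=-45°, α=285°
  dir = (cos 285°, sin 285°) = (0.2588, -0.9659); from cell (8,1)
  next x-line at t=1.4682, next y-line at t=0.2692; Δt_x=3.8637, Δt_y=1.0353
    y: enter (8,0) at t=0.2692 ← occupied
  → r_3 = 0.2692
beam 4: φ=0°, α=330°
  dir = (cos 330°, sin 330°) = (0.8660, -0.5000); from cell (8,1)
  next x-line at t=0.4388, next y-line at t=0.5200; Δt_x=1.1547, Δt_y=2.0000
    x: enter (9,1) at t=0.4388 ← occupied
  → r_4 = 0.4388
beam 5: φ=45°, α=15°
  dir = (cos 15°, sin 15°) = (0.9659, 0.2588); from cell (8,1)
  next x-line at t=0.3934, next y-line at t=2.8591; Δt_x=1.0353, Δt_y=3.8637
    x: enter (9,1) at t=0.3934 ← occupied
  → r_5 = 0.3934
beam 6: φ=90°, α=60°
  dir = (cos 60°, sin 60°) = (0.5000, 0.8660); from cell (8,1)
  next x-line at t=0.7600, next y-line at t=0.8545; Δt_x=2.0000, Δt_y=1.1547
    x: enter (9,1) at t=0.7600 ← occupied
  → r_6 = 0.7600
beam 7: φ=135°, α=105°
  dir = (cos 105°, sin 105°) = (-0.2588, 0.9659); from cell (8,1)
  next x-line at t=2.3955, next y-line at t=0.7661; Δt_x=3.8637, Δt_y=1.0353
    y: enter (8,2) at t=0.7661
    y: enter (8,3) at t=1.8014
    x: enter (7,3) at t=2.3955
    y: enter (7,4) at t=2.8367
    y: enter (7,5) at t=3.8719
    y: enter (7,6) at t=4.9072
    y: enter (7,7) at t=5.9425 ← occupied
  → r_7 = 5.9425

ranges = [1.0046, 0.3002, 0.2692, 0.4388, 0.3934, 0.7600, 5.9425]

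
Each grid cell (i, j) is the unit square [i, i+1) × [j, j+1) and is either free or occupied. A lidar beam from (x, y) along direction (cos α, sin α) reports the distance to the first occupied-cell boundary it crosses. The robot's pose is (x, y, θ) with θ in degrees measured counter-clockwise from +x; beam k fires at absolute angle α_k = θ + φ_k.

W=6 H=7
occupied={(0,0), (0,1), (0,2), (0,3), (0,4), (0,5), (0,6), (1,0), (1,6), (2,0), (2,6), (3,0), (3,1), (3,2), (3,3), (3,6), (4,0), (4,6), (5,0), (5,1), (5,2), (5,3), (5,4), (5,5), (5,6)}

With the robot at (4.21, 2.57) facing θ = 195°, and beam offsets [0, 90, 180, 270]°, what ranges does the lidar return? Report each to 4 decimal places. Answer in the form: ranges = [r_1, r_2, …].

beam 1: φ=0°, α=195°
  cosα=-0.9659 sinα=-0.2588 | (4,2) | tMaxX 0.2174 tMaxY 2.2023 | tΔX 1.0353 tΔY 3.8637
    t=0.2174 [x] (3,2) — stop
  → r_1 = 0.2174
beam 2: φ=90°, α=285°
  cosα=0.2588 sinα=-0.9659 | (4,2) | tMaxX 3.0523 tMaxY 0.5901 | tΔX 3.8637 tΔY 1.0353
    t=0.5901 [y] (4,1)
    t=1.6254 [y] (4,0) — stop
  → r_2 = 1.6254
beam 3: φ=180°, α=15°
  cosα=0.9659 sinα=0.2588 | (4,2) | tMaxX 0.8179 tMaxY 1.6614 | tΔX 1.0353 tΔY 3.8637
    t=0.8179 [x] (5,2) — stop
  → r_3 = 0.8179
beam 4: φ=270°, α=105°
  cosα=-0.2588 sinα=0.9659 | (4,2) | tMaxX 0.8114 tMaxY 0.4452 | tΔX 3.8637 tΔY 1.0353
    t=0.4452 [y] (4,3)
    t=0.8114 [x] (3,3) — stop
  → r_4 = 0.8114

ranges = [0.2174, 1.6254, 0.8179, 0.8114]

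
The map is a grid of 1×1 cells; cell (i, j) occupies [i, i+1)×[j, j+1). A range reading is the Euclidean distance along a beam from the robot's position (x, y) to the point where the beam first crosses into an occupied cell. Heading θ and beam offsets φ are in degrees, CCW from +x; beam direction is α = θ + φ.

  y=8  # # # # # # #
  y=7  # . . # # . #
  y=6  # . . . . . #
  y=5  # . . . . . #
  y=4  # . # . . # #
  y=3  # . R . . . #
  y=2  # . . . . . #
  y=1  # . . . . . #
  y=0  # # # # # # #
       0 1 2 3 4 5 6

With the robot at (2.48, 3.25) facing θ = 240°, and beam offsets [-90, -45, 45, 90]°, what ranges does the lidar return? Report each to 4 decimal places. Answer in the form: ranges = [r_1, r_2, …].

beam 1: φ=-90°, α=150°
  dir = (cos 150°, sin 150°) = (-0.8660, 0.5000); from cell (2,3)
  next x-line at t=0.5543, next y-line at t=1.5000; Δt_x=1.1547, Δt_y=2.0000
    x: enter (1,3) at t=0.5543
    y: enter (1,4) at t=1.5000
    x: enter (0,4) at t=1.7090 ← occupied
  → r_1 = 1.7090
beam 2: φ=-45°, α=195°
  dir = (cos 195°, sin 195°) = (-0.9659, -0.2588); from cell (2,3)
  next x-line at t=0.4969, next y-line at t=0.9659; Δt_x=1.0353, Δt_y=3.8637
    x: enter (1,3) at t=0.4969
    y: enter (1,2) at t=0.9659
    x: enter (0,2) at t=1.5322 ← occupied
  → r_2 = 1.5322
beam 3: φ=45°, α=285°
  dir = (cos 285°, sin 285°) = (0.2588, -0.9659); from cell (2,3)
  next x-line at t=2.0091, next y-line at t=0.2588; Δt_x=3.8637, Δt_y=1.0353
    y: enter (2,2) at t=0.2588
    y: enter (2,1) at t=1.2941
    x: enter (3,1) at t=2.0091
    y: enter (3,0) at t=2.3294 ← occupied
  → r_3 = 2.3294
beam 4: φ=90°, α=330°
  dir = (cos 330°, sin 330°) = (0.8660, -0.5000); from cell (2,3)
  next x-line at t=0.6004, next y-line at t=0.5000; Δt_x=1.1547, Δt_y=2.0000
    y: enter (2,2) at t=0.5000
    x: enter (3,2) at t=0.6004
    x: enter (4,2) at t=1.7551
    y: enter (4,1) at t=2.5000
    x: enter (5,1) at t=2.9098
    x: enter (6,1) at t=4.0645 ← occupied
  → r_4 = 4.0645

ranges = [1.7090, 1.5322, 2.3294, 4.0645]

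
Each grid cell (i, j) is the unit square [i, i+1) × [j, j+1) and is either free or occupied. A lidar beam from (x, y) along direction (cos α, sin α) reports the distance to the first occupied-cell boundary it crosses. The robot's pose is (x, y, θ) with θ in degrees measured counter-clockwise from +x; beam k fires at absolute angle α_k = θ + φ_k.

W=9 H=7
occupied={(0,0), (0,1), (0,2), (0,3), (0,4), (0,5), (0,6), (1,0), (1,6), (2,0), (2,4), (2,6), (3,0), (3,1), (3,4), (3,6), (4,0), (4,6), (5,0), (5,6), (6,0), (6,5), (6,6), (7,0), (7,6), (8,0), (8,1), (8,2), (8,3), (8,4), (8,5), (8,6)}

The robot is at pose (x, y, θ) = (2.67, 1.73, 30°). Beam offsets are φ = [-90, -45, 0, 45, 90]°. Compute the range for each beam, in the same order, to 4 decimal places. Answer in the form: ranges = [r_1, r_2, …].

ranges = [0.6600, 0.3416, 0.3811, 2.3501, 3.3400]

beam 1: φ=-90°, α=300°
  cosα=0.5000 sinα=-0.8660 | (2,1) | tMaxX 0.6600 tMaxY 0.8429 | tΔX 2.0000 tΔY 1.1547
    t=0.6600 [x] (3,1) — stop
  → r_1 = 0.6600
beam 2: φ=-45°, α=345°
  cosα=0.9659 sinα=-0.2588 | (2,1) | tMaxX 0.3416 tMaxY 2.8205 | tΔX 1.0353 tΔY 3.8637
    t=0.3416 [x] (3,1) — stop
  → r_2 = 0.3416
beam 3: φ=0°, α=30°
  cosα=0.8660 sinα=0.5000 | (2,1) | tMaxX 0.3811 tMaxY 0.5400 | tΔX 1.1547 tΔY 2.0000
    t=0.3811 [x] (3,1) — stop
  → r_3 = 0.3811
beam 4: φ=45°, α=75°
  cosα=0.2588 sinα=0.9659 | (2,1) | tMaxX 1.2750 tMaxY 0.2795 | tΔX 3.8637 tΔY 1.0353
    t=0.2795 [y] (2,2)
    t=1.2750 [x] (3,2)
    t=1.3148 [y] (3,3)
    t=2.3501 [y] (3,4) — stop
  → r_4 = 2.3501
beam 5: φ=90°, α=120°
  cosα=-0.5000 sinα=0.8660 | (2,1) | tMaxX 1.3400 tMaxY 0.3118 | tΔX 2.0000 tΔY 1.1547
    t=0.3118 [y] (2,2)
    t=1.3400 [x] (1,2)
    t=1.4665 [y] (1,3)
    t=2.6212 [y] (1,4)
    t=3.3400 [x] (0,4) — stop
  → r_5 = 3.3400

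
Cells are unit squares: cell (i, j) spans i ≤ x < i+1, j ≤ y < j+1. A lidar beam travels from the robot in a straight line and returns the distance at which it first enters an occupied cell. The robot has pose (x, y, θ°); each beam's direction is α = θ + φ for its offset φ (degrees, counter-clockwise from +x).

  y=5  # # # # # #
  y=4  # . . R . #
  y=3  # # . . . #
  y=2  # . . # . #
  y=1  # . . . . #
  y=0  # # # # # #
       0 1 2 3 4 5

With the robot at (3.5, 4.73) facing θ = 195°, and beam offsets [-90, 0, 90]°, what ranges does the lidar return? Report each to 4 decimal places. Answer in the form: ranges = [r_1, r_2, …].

ranges = [0.2795, 2.5882, 1.7910]

beam 1: φ=-90°, α=105°
  direction (-0.2588, 0.9659); cell (3,4); t to first gridline: x 1.9319, y 0.2795 (then +3.8637 / +1.0353)
    (3,5) via y @ 0.2795  # hit
  → r_1 = 0.2795
beam 2: φ=0°, α=195°
  direction (-0.9659, -0.2588); cell (3,4); t to first gridline: x 0.5176, y 2.8205 (then +1.0353 / +3.8637)
    (2,4) via x @ 0.5176
    (1,4) via x @ 1.5529
    (0,4) via x @ 2.5882  # hit
  → r_2 = 2.5882
beam 3: φ=90°, α=285°
  direction (0.2588, -0.9659); cell (3,4); t to first gridline: x 1.9319, y 0.7558 (then +3.8637 / +1.0353)
    (3,3) via y @ 0.7558
    (3,2) via y @ 1.7910  # hit
  → r_3 = 1.7910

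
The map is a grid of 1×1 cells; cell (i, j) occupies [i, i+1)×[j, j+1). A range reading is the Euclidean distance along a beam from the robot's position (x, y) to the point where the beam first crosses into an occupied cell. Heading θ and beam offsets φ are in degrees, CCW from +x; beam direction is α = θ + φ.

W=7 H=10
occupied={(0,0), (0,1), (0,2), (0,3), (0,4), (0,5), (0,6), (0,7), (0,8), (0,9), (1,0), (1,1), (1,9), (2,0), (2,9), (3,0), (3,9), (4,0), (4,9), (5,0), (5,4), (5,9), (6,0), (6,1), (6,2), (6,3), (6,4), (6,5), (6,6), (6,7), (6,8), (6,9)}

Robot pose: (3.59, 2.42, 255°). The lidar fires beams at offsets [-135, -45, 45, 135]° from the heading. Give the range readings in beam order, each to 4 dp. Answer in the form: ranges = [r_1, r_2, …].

beam 1: φ=-135°, α=120°
  d=(-0.5000,0.8660)  start (3,2)  tX=1.1800 tY=0.6697  stride 1/|dx|=2.0000 1/|dy|=1.1547
    cross y-line → (3,3), t=0.6697
    cross x-line → (2,3), t=1.1800
    cross y-line → (2,4), t=1.8244
    cross y-line → (2,5), t=2.9791
    cross x-line → (1,5), t=3.1800
    cross y-line → (1,6), t=4.1338
    cross x-line → (0,6), t=5.1800 (wall)
  → r_1 = 5.1800
beam 2: φ=-45°, α=210°
  d=(-0.8660,-0.5000)  start (3,2)  tX=0.6813 tY=0.8400  stride 1/|dx|=1.1547 1/|dy|=2.0000
    cross x-line → (2,2), t=0.6813
    cross y-line → (2,1), t=0.8400
    cross x-line → (1,1), t=1.8360 (wall)
  → r_2 = 1.8360
beam 3: φ=45°, α=300°
  d=(0.5000,-0.8660)  start (3,2)  tX=0.8200 tY=0.4850  stride 1/|dx|=2.0000 1/|dy|=1.1547
    cross y-line → (3,1), t=0.4850
    cross x-line → (4,1), t=0.8200
    cross y-line → (4,0), t=1.6397 (wall)
  → r_3 = 1.6397
beam 4: φ=135°, α=30°
  d=(0.8660,0.5000)  start (3,2)  tX=0.4734 tY=1.1600  stride 1/|dx|=1.1547 1/|dy|=2.0000
    cross x-line → (4,2), t=0.4734
    cross y-line → (4,3), t=1.1600
    cross x-line → (5,3), t=1.6281
    cross x-line → (6,3), t=2.7828 (wall)
  → r_4 = 2.7828

ranges = [5.1800, 1.8360, 1.6397, 2.7828]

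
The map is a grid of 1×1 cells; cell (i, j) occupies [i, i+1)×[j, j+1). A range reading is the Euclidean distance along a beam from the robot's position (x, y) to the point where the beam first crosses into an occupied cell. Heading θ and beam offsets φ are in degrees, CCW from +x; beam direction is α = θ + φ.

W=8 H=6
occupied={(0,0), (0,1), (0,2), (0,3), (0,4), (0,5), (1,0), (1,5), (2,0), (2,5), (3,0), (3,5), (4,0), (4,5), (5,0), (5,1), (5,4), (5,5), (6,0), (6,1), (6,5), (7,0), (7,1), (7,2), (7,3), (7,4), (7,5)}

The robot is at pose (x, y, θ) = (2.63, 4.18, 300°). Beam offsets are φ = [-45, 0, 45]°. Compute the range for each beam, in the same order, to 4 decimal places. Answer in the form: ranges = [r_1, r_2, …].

beam 1: φ=-45°, α=255°
  cosα=-0.2588 sinα=-0.9659 | (2,4) | tMaxX 2.4341 tMaxY 0.1863 | tΔX 3.8637 tΔY 1.0353
    t=0.1863 [y] (2,3)
    t=1.2216 [y] (2,2)
    t=2.2569 [y] (2,1)
    t=2.4341 [x] (1,1)
    t=3.2922 [y] (1,0) — stop
  → r_1 = 3.2922
beam 2: φ=0°, α=300°
  cosα=0.5000 sinα=-0.8660 | (2,4) | tMaxX 0.7400 tMaxY 0.2078 | tΔX 2.0000 tΔY 1.1547
    t=0.2078 [y] (2,3)
    t=0.7400 [x] (3,3)
    t=1.3625 [y] (3,2)
    t=2.5172 [y] (3,1)
    t=2.7400 [x] (4,1)
    t=3.6719 [y] (4,0) — stop
  → r_2 = 3.6719
beam 3: φ=45°, α=345°
  cosα=0.9659 sinα=-0.2588 | (2,4) | tMaxX 0.3831 tMaxY 0.6955 | tΔX 1.0353 tΔY 3.8637
    t=0.3831 [x] (3,4)
    t=0.6955 [y] (3,3)
    t=1.4183 [x] (4,3)
    t=2.4536 [x] (5,3)
    t=3.4889 [x] (6,3)
    t=4.5242 [x] (7,3) — stop
  → r_3 = 4.5242

ranges = [3.2922, 3.6719, 4.5242]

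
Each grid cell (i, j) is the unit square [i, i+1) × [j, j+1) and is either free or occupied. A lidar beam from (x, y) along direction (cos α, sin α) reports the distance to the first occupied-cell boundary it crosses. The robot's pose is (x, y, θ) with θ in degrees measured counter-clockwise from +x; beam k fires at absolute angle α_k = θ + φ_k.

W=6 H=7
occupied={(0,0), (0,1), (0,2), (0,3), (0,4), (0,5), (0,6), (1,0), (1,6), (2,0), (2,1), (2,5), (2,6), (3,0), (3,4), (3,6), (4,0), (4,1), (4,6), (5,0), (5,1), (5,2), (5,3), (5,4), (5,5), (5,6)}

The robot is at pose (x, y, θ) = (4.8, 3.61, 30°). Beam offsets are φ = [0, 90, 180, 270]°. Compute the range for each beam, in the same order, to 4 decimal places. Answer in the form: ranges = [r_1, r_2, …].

ranges = [0.2309, 1.6000, 3.2200, 0.4000]

beam 1: φ=0°, α=30°
  direction (0.8660, 0.5000); cell (4,3); t to first gridline: x 0.2309, y 0.7800 (then +1.1547 / +2.0000)
    (5,3) via x @ 0.2309  # hit
  → r_1 = 0.2309
beam 2: φ=90°, α=120°
  direction (-0.5000, 0.8660); cell (4,3); t to first gridline: x 1.6000, y 0.4503 (then +2.0000 / +1.1547)
    (4,4) via y @ 0.4503
    (3,4) via x @ 1.6000  # hit
  → r_2 = 1.6000
beam 3: φ=180°, α=210°
  direction (-0.8660, -0.5000); cell (4,3); t to first gridline: x 0.9238, y 1.2200 (then +1.1547 / +2.0000)
    (3,3) via x @ 0.9238
    (3,2) via y @ 1.2200
    (2,2) via x @ 2.0785
    (2,1) via y @ 3.2200  # hit
  → r_3 = 3.2200
beam 4: φ=270°, α=300°
  direction (0.5000, -0.8660); cell (4,3); t to first gridline: x 0.4000, y 0.7044 (then +2.0000 / +1.1547)
    (5,3) via x @ 0.4000  # hit
  → r_4 = 0.4000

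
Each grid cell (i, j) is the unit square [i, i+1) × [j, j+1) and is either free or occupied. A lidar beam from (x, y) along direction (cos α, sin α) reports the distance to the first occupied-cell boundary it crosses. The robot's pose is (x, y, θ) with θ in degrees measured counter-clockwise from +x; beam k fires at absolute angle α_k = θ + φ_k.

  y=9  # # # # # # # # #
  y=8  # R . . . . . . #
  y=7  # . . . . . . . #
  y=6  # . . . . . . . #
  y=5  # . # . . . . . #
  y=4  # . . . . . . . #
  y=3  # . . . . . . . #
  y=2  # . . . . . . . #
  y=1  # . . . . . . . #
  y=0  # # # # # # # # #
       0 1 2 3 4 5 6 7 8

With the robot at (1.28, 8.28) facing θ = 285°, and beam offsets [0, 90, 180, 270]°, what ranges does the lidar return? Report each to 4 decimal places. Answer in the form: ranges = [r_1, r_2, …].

ranges = [2.7819, 2.7819, 0.7454, 0.2899]

beam 1: φ=0°, α=285°
  dir = (cos 285°, sin 285°) = (0.2588, -0.9659); from cell (1,8)
  next x-line at t=2.7819, next y-line at t=0.2899; Δt_x=3.8637, Δt_y=1.0353
    y: enter (1,7) at t=0.2899
    y: enter (1,6) at t=1.3252
    y: enter (1,5) at t=2.3604
    x: enter (2,5) at t=2.7819 ← occupied
  → r_1 = 2.7819
beam 2: φ=90°, α=15°
  dir = (cos 15°, sin 15°) = (0.9659, 0.2588); from cell (1,8)
  next x-line at t=0.7454, next y-line at t=2.7819; Δt_x=1.0353, Δt_y=3.8637
    x: enter (2,8) at t=0.7454
    x: enter (3,8) at t=1.7807
    y: enter (3,9) at t=2.7819 ← occupied
  → r_2 = 2.7819
beam 3: φ=180°, α=105°
  dir = (cos 105°, sin 105°) = (-0.2588, 0.9659); from cell (1,8)
  next x-line at t=1.0818, next y-line at t=0.7454; Δt_x=3.8637, Δt_y=1.0353
    y: enter (1,9) at t=0.7454 ← occupied
  → r_3 = 0.7454
beam 4: φ=270°, α=195°
  dir = (cos 195°, sin 195°) = (-0.9659, -0.2588); from cell (1,8)
  next x-line at t=0.2899, next y-line at t=1.0818; Δt_x=1.0353, Δt_y=3.8637
    x: enter (0,8) at t=0.2899 ← occupied
  → r_4 = 0.2899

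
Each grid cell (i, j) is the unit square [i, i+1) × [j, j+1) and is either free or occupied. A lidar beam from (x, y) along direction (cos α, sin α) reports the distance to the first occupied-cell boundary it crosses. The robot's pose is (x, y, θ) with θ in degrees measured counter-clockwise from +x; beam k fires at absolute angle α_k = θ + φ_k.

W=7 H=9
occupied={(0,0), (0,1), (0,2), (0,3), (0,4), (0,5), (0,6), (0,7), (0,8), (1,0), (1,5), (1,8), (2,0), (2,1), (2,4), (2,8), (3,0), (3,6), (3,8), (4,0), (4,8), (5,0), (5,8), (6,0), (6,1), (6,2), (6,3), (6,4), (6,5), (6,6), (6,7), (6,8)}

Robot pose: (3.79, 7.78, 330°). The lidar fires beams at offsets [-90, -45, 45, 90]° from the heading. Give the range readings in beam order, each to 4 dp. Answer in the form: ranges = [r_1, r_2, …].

beam 1: φ=-90°, α=240°
  d=(-0.5000,-0.8660)  start (3,7)  tX=1.5800 tY=0.9007  stride 1/|dx|=2.0000 1/|dy|=1.1547
    cross y-line → (3,6), t=0.9007 (wall)
  → r_1 = 0.9007
beam 2: φ=-45°, α=285°
  d=(0.2588,-0.9659)  start (3,7)  tX=0.8114 tY=0.8075  stride 1/|dx|=3.8637 1/|dy|=1.0353
    cross y-line → (3,6), t=0.8075 (wall)
  → r_2 = 0.8075
beam 3: φ=45°, α=15°
  d=(0.9659,0.2588)  start (3,7)  tX=0.2174 tY=0.8500  stride 1/|dx|=1.0353 1/|dy|=3.8637
    cross x-line → (4,7), t=0.2174
    cross y-line → (4,8), t=0.8500 (wall)
  → r_3 = 0.8500
beam 4: φ=90°, α=60°
  d=(0.5000,0.8660)  start (3,7)  tX=0.4200 tY=0.2540  stride 1/|dx|=2.0000 1/|dy|=1.1547
    cross y-line → (3,8), t=0.2540 (wall)
  → r_4 = 0.2540

ranges = [0.9007, 0.8075, 0.8500, 0.2540]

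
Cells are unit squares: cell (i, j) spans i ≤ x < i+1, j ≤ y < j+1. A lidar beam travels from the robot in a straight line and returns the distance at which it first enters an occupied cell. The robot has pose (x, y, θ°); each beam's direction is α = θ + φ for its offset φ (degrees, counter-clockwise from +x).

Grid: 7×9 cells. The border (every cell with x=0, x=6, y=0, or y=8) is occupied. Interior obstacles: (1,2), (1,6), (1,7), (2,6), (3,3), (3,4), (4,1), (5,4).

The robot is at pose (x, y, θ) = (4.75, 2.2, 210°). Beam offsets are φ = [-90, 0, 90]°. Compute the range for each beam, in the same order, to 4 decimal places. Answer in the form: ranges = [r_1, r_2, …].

beam 1: φ=-90°, α=120°
  direction (-0.5000, 0.8660); cell (4,2); t to first gridline: x 1.5000, y 0.9238 (then +2.0000 / +1.1547)
    (4,3) via y @ 0.9238
    (3,3) via x @ 1.5000  # hit
  → r_1 = 1.5000
beam 2: φ=0°, α=210°
  direction (-0.8660, -0.5000); cell (4,2); t to first gridline: x 0.8660, y 0.4000 (then +1.1547 / +2.0000)
    (4,1) via y @ 0.4000  # hit
  → r_2 = 0.4000
beam 3: φ=90°, α=300°
  direction (0.5000, -0.8660); cell (4,2); t to first gridline: x 0.5000, y 0.2309 (then +2.0000 / +1.1547)
    (4,1) via y @ 0.2309  # hit
  → r_3 = 0.2309

ranges = [1.5000, 0.4000, 0.2309]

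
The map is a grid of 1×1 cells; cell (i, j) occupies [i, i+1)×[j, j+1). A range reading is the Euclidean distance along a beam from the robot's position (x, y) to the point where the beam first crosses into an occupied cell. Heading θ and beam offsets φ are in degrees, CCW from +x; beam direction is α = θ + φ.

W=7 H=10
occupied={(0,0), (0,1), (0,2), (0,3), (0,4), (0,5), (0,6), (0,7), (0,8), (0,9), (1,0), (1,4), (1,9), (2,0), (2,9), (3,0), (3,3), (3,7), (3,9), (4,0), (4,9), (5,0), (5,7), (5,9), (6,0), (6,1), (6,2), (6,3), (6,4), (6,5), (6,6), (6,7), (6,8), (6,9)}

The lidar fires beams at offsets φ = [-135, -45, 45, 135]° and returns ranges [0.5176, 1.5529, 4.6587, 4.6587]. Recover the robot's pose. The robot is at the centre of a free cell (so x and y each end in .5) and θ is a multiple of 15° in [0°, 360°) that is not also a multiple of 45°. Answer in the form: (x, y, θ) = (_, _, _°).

The pose lattice has 36·16 = 576 candidates. Test each by forward raycasting.
  (4.5, 5.5, 15°): beam 1 = 1.7321 ≠ 0.5176 ✗
  (2.5, 3.5, 240°): beam 1 = 5.6940 ≠ 0.5176 ✗
  (3.5, 1.5, 330°): beam 1 = 1.9319 ≠ 0.5176 ✗
  (1.5, 3.5, 120°): beam 1 = 1.5529 ≠ 0.5176 ✗
  …
  (5.5, 5.5, 120°): r_1=0.5176, r_2=1.5529, r_3=4.6587, r_4=4.6587 — all match ✓
Only this pose fits every beam.

(x, y, θ) = (5.5, 5.5, 120°)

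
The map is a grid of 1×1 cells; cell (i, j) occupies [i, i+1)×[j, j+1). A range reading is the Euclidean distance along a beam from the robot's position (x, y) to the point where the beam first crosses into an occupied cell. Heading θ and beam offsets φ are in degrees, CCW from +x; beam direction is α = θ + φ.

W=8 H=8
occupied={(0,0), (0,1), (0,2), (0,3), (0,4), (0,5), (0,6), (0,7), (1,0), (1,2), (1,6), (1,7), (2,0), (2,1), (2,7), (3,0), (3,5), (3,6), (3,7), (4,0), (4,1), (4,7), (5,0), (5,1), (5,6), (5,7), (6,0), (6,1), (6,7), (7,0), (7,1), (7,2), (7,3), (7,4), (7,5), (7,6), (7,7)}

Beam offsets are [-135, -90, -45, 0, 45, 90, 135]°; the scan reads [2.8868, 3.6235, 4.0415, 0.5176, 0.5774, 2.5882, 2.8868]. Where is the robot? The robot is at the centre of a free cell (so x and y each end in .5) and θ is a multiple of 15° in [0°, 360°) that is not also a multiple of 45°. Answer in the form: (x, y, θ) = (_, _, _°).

(x, y, θ) = (3.5, 4.5, 75°)

The pose lattice has 27·16 = 432 candidates. Test each by forward raycasting.
  (4.5, 6.5, 345°): beam 1 = 0.5774 ≠ 2.8868 ✗
  (2.5, 2.5, 210°): beam 1 = 2.5882 ≠ 2.8868 ✗
  (4.5, 4.5, 165°): beam 2 = 1.9319 ≠ 3.6235 ✗
  (1.5, 4.5, 210°): beam 1 = 1.5529 ≠ 2.8868 ✗
  …
  (3.5, 4.5, 75°): r_1=2.8868, r_2=3.6235, r_3=4.0415, r_4=0.5176, r_5=0.5774, r_6=2.5882, r_7=2.8868 — all match ✓
No second candidate reproduces the full scan.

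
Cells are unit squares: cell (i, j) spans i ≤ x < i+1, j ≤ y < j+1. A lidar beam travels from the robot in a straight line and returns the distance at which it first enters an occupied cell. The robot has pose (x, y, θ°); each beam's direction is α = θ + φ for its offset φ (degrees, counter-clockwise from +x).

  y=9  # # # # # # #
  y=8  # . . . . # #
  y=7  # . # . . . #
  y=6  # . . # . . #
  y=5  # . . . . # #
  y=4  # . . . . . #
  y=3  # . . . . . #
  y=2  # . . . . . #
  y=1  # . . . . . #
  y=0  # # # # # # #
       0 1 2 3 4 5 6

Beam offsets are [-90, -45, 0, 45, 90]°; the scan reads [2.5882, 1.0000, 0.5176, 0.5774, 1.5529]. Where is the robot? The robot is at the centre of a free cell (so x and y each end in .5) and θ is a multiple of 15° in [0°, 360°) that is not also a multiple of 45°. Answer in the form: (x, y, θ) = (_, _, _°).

The pose lattice has 36·16 = 576 candidates. Test each by forward raycasting.
  (4.5, 2.5, 345°): beam 1 = 1.5529 ≠ 2.5882 ✗
  (2.5, 4.5, 165°): beam 1 = 1.9319 ≠ 2.5882 ✗
  (4.5, 2.5, 120°): beam 1 = 1.7321 ≠ 2.5882 ✗
  (5.5, 1.5, 75°): beam 1 = 0.5176 ≠ 2.5882 ✗
  (1.5, 3.5, 300°): beam 1 = 0.5774 ≠ 2.5882 ✗
  …
  (5.5, 3.5, 345°): r_1=2.5882, r_2=1.0000, r_3=0.5176, r_4=0.5774, r_5=1.5529 — all match ✓
No second candidate reproduces the full scan.

(x, y, θ) = (5.5, 3.5, 345°)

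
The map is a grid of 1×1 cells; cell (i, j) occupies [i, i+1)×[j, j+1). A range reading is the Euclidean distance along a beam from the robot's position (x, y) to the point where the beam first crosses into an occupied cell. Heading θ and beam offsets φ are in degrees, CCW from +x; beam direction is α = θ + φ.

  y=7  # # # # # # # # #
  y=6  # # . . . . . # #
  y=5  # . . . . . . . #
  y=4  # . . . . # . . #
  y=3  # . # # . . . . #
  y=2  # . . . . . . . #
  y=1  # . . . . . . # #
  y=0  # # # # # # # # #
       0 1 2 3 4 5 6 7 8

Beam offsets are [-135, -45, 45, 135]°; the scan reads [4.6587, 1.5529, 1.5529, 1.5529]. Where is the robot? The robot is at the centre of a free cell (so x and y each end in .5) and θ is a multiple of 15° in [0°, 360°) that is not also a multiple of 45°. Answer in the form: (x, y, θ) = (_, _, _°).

Candidates: 36 free-cell centres × 16 headings = 576 poses. Raycast each; keep the one whose scan matches to 4 dp.
  (2.5, 2.5, 75°): beam 1 = 1.7321 ≠ 4.6587 ✗
  (3.5, 1.5, 300°): beam 1 = 2.5882 ≠ 4.6587 ✗
  (1.5, 5.5, 240°): beam 1 = 0.5176 ≠ 4.6587 ✗
  (1.5, 5.5, 120°): beam 1 = 3.6235 ≠ 4.6587 ✗
  (4.5, 1.5, 150°): beam 1 = 3.6235 ≠ 4.6587 ✗
  …
  (2.5, 5.5, 150°): r_1=4.6587, r_2=1.5529, r_3=1.5529, r_4=1.5529 — all match ✓
Unique over the lattice → pose = (2.5, 5.5, 150°).

(x, y, θ) = (2.5, 5.5, 150°)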